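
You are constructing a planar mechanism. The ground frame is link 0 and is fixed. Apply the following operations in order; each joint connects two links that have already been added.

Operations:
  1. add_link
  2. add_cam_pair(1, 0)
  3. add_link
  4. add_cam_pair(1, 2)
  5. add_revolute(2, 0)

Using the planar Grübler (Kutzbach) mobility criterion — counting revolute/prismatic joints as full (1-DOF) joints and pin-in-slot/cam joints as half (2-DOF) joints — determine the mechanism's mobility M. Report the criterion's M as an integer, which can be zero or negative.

[1;0;0] (link 0 is ground)
L+ [2;0;0]
C(1,0)∈J2 [2;0;1]
L+ [3;0;1]
C(1,2)∈J2 [3;0;2]
R(2,0)∈J1 [3;1;2]
mobility = 6 − 2 − 2 = 2

M = 2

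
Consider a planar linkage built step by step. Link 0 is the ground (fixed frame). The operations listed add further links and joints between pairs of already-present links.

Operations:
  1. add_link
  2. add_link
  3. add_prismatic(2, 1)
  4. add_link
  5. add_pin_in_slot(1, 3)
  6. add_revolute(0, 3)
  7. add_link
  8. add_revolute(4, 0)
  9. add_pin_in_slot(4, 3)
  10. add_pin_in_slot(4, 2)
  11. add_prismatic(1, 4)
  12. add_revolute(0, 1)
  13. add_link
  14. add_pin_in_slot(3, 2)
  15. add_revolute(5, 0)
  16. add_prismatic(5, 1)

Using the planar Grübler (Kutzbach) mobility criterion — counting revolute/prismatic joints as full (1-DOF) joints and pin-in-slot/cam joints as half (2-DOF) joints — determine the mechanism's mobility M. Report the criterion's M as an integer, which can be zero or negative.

L=1 J1=0 J2=0
add link → L=2 J1=0 J2=0
add link → L=3 J1=0 J2=0
P@2,1 dof=1 J1 → L=3 J1=1 J2=0
add link → L=4 J1=1 J2=0
PS@1,3 dof=2 J2 → L=4 J1=1 J2=1
R@0,3 dof=1 J1 → L=4 J1=2 J2=1
add link → L=5 J1=2 J2=1
R@4,0 dof=1 J1 → L=5 J1=3 J2=1
PS@4,3 dof=2 J2 → L=5 J1=3 J2=2
PS@4,2 dof=2 J2 → L=5 J1=3 J2=3
P@1,4 dof=1 J1 → L=5 J1=4 J2=3
R@0,1 dof=1 J1 → L=5 J1=5 J2=3
add link → L=6 J1=5 J2=3
PS@3,2 dof=2 J2 → L=6 J1=5 J2=4
R@5,0 dof=1 J1 → L=6 J1=6 J2=4
P@5,1 dof=1 J1 → L=6 J1=7 J2=4
M=3(L−1)−2J1−J2=3·5−2·7−4=-3

M = -3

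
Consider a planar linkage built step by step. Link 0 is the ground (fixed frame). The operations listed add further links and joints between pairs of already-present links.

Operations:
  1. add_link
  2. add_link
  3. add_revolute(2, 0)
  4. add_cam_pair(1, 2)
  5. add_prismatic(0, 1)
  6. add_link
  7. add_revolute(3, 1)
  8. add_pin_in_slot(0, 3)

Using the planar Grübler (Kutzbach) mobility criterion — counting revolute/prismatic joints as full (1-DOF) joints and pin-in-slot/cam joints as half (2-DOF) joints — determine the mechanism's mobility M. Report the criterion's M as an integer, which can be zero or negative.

[1;0;0] (link 0 is ground)
L+ [2;0;0]
L+ [3;0;0]
R(2,0)∈J1 [3;1;0]
C(1,2)∈J2 [3;1;1]
P(0,1)∈J1 [3;2;1]
L+ [4;2;1]
R(3,1)∈J1 [4;3;1]
PS(0,3)∈J2 [4;3;2]
mobility = 9 − 6 − 2 = 1

M = 1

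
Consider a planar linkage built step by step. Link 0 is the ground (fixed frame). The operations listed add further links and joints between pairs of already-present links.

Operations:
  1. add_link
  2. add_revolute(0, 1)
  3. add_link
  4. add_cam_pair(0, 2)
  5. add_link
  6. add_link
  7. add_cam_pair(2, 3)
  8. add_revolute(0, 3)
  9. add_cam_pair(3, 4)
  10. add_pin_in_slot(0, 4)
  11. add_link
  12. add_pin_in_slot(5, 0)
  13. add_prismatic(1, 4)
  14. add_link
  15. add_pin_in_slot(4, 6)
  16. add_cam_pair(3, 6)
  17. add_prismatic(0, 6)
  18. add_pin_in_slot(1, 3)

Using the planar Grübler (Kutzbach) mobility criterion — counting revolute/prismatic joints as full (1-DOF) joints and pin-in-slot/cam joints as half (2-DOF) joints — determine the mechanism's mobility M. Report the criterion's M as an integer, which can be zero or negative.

M = 2

[1;0;0] (link 0 is ground)
L+ [2;0;0]
R(0,1)∈J1 [2;1;0]
L+ [3;1;0]
C(0,2)∈J2 [3;1;1]
L+ [4;1;1]
L+ [5;1;1]
C(2,3)∈J2 [5;1;2]
R(0,3)∈J1 [5;2;2]
C(3,4)∈J2 [5;2;3]
PS(0,4)∈J2 [5;2;4]
L+ [6;2;4]
PS(5,0)∈J2 [6;2;5]
P(1,4)∈J1 [6;3;5]
L+ [7;3;5]
PS(4,6)∈J2 [7;3;6]
C(3,6)∈J2 [7;3;7]
P(0,6)∈J1 [7;4;7]
PS(1,3)∈J2 [7;4;8]
mobility = 18 − 8 − 8 = 2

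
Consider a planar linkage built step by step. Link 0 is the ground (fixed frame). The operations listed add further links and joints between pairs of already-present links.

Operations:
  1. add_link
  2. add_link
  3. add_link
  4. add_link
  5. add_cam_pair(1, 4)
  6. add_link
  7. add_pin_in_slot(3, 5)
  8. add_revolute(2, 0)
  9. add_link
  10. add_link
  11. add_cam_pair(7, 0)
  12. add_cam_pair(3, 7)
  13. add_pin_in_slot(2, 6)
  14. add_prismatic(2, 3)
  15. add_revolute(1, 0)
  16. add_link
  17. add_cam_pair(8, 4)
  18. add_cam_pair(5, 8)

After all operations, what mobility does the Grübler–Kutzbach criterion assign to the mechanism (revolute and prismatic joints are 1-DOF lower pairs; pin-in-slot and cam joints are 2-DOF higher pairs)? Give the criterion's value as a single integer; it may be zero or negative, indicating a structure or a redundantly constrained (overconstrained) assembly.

M = 11

link 0 = ground. State L|J1|J2 = 1|0|0
+link1  2|0|0
+link2  3|0|0
+link3  4|0|0
+link4  5|0|0
C(1,4) f=2→J2  5|0|1
+link5  6|0|1
PS(3,5) f=2→J2  6|0|2
R(2,0) f=1→J1  6|1|2
+link6  7|1|2
+link7  8|1|2
C(7,0) f=2→J2  8|1|3
C(3,7) f=2→J2  8|1|4
PS(2,6) f=2→J2  8|1|5
P(2,3) f=1→J1  8|2|5
R(1,0) f=1→J1  8|3|5
+link8  9|3|5
C(8,4) f=2→J2  9|3|6
C(5,8) f=2→J2  9|3|7
M = 3(9−1)−2·3−7 = 24−6−7 = 11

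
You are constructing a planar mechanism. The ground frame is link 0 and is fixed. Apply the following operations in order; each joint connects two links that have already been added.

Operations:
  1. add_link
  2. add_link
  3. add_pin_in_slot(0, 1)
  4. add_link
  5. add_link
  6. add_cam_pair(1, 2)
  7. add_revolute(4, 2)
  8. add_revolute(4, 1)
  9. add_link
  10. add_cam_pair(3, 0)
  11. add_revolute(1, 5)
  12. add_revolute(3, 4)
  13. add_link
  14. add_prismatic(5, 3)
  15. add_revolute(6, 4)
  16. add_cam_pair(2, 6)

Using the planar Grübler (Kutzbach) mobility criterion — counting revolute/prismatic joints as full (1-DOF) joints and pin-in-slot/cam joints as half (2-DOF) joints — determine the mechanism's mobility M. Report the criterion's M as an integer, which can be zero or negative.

M = 2

[1;0;0] (link 0 is ground)
L+ [2;0;0]
L+ [3;0;0]
PS(0,1)∈J2 [3;0;1]
L+ [4;0;1]
L+ [5;0;1]
C(1,2)∈J2 [5;0;2]
R(4,2)∈J1 [5;1;2]
R(4,1)∈J1 [5;2;2]
L+ [6;2;2]
C(3,0)∈J2 [6;2;3]
R(1,5)∈J1 [6;3;3]
R(3,4)∈J1 [6;4;3]
L+ [7;4;3]
P(5,3)∈J1 [7;5;3]
R(6,4)∈J1 [7;6;3]
C(2,6)∈J2 [7;6;4]
mobility = 18 − 12 − 4 = 2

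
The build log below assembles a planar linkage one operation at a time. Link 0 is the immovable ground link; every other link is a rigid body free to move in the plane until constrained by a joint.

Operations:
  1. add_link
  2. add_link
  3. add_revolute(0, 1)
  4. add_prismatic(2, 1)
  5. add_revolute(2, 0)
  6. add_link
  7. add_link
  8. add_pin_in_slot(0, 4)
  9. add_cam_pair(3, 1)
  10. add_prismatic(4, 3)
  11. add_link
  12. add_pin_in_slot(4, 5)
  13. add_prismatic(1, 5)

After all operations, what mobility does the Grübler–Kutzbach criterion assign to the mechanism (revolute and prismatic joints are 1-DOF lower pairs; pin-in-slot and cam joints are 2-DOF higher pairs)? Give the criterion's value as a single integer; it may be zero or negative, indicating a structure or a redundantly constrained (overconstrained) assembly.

M = 2

L=1 J1=0 J2=0
add link → L=2 J1=0 J2=0
add link → L=3 J1=0 J2=0
R@0,1 dof=1 J1 → L=3 J1=1 J2=0
P@2,1 dof=1 J1 → L=3 J1=2 J2=0
R@2,0 dof=1 J1 → L=3 J1=3 J2=0
add link → L=4 J1=3 J2=0
add link → L=5 J1=3 J2=0
PS@0,4 dof=2 J2 → L=5 J1=3 J2=1
C@3,1 dof=2 J2 → L=5 J1=3 J2=2
P@4,3 dof=1 J1 → L=5 J1=4 J2=2
add link → L=6 J1=4 J2=2
PS@4,5 dof=2 J2 → L=6 J1=4 J2=3
P@1,5 dof=1 J1 → L=6 J1=5 J2=3
M=3(L−1)−2J1−J2=3·5−2·5−3=2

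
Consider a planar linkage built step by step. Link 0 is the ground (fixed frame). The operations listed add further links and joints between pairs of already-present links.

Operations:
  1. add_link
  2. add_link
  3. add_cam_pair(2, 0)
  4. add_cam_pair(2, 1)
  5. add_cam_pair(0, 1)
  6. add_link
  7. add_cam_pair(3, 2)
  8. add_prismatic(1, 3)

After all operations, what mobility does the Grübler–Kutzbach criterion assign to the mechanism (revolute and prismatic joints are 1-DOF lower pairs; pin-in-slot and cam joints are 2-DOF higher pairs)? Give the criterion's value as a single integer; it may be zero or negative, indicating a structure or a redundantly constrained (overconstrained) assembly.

M = 3

link 0 = ground. State L|J1|J2 = 1|0|0
+link1  2|0|0
+link2  3|0|0
C(2,0) f=2→J2  3|0|1
C(2,1) f=2→J2  3|0|2
C(0,1) f=2→J2  3|0|3
+link3  4|0|3
C(3,2) f=2→J2  4|0|4
P(1,3) f=1→J1  4|1|4
M = 3(4−1)−2·1−4 = 9−2−4 = 3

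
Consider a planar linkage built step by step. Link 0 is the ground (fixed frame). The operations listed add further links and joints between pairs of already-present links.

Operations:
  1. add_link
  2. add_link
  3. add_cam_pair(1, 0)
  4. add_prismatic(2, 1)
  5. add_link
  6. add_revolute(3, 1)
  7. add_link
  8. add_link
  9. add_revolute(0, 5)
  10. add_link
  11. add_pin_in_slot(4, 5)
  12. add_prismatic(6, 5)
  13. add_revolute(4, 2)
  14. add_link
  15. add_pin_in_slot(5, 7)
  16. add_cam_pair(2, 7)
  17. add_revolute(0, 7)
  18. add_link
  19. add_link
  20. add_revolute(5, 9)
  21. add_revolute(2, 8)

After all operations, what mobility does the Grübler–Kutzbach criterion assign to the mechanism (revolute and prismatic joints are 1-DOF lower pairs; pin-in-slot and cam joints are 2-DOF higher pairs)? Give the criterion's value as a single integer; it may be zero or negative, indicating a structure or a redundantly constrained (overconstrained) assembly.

[1;0;0] (link 0 is ground)
L+ [2;0;0]
L+ [3;0;0]
C(1,0)∈J2 [3;0;1]
P(2,1)∈J1 [3;1;1]
L+ [4;1;1]
R(3,1)∈J1 [4;2;1]
L+ [5;2;1]
L+ [6;2;1]
R(0,5)∈J1 [6;3;1]
L+ [7;3;1]
PS(4,5)∈J2 [7;3;2]
P(6,5)∈J1 [7;4;2]
R(4,2)∈J1 [7;5;2]
L+ [8;5;2]
PS(5,7)∈J2 [8;5;3]
C(2,7)∈J2 [8;5;4]
R(0,7)∈J1 [8;6;4]
L+ [9;6;4]
L+ [10;6;4]
R(5,9)∈J1 [10;7;4]
R(2,8)∈J1 [10;8;4]
mobility = 27 − 16 − 4 = 7

M = 7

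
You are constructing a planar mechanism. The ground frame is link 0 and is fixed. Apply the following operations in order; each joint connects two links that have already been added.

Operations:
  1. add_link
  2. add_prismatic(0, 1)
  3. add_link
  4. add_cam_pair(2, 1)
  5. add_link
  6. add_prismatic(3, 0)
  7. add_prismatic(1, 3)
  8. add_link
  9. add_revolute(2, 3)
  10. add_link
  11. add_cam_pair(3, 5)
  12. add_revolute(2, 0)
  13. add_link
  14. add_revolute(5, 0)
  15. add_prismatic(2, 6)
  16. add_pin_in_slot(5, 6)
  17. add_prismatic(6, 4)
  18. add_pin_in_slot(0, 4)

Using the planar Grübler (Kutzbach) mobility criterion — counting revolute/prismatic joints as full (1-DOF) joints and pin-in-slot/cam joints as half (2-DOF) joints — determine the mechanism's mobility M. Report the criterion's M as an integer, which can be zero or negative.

(L,J1,J2)=(1,0,0); link0 fixed
link1: (2,0,0)
P 0-1 [J1]: (2,1,0)
link2: (3,1,0)
C 2-1 [J2]: (3,1,1)
link3: (4,1,1)
P 3-0 [J1]: (4,2,1)
P 1-3 [J1]: (4,3,1)
link4: (5,3,1)
R 2-3 [J1]: (5,4,1)
link5: (6,4,1)
C 3-5 [J2]: (6,4,2)
R 2-0 [J1]: (6,5,2)
link6: (7,5,2)
R 5-0 [J1]: (7,6,2)
P 2-6 [J1]: (7,7,2)
PS 5-6 [J2]: (7,7,3)
P 6-4 [J1]: (7,8,3)
PS 0-4 [J2]: (7,8,4)
Grübler: 3·6 − 2·8 − 4 = -2

M = -2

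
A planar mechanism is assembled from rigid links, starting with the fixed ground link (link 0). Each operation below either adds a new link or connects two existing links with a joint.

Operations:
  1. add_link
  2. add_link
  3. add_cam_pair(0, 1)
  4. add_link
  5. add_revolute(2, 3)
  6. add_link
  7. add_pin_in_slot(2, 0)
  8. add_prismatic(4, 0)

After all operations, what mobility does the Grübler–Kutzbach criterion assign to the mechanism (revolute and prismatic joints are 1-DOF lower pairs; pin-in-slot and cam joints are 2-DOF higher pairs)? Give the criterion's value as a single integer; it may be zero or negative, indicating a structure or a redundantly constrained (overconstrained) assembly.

ground; <1,0,0>
#1 <2,0,0>
#2 <3,0,0>
C:0↔1 J2 <3,0,1>
#3 <4,0,1>
R:2↔3 J1 <4,1,1>
#4 <5,1,1>
PS:2↔0 J2 <5,1,2>
P:4↔0 J1 <5,2,2>
3×4 − 2×2 − 1×2 = 6

M = 6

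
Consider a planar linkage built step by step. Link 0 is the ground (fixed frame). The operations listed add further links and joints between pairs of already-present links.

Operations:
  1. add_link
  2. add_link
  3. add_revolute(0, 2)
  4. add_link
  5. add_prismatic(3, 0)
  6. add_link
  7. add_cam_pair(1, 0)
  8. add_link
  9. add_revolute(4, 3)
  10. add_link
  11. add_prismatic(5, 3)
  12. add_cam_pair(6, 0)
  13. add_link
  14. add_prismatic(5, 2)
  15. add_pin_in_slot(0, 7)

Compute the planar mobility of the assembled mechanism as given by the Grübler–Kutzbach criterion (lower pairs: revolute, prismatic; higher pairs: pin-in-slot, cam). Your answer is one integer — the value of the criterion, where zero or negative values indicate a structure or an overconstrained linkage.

M = 8

ground; <1,0,0>
#1 <2,0,0>
#2 <3,0,0>
R:0↔2 J1 <3,1,0>
#3 <4,1,0>
P:3↔0 J1 <4,2,0>
#4 <5,2,0>
C:1↔0 J2 <5,2,1>
#5 <6,2,1>
R:4↔3 J1 <6,3,1>
#6 <7,3,1>
P:5↔3 J1 <7,4,1>
C:6↔0 J2 <7,4,2>
#7 <8,4,2>
P:5↔2 J1 <8,5,2>
PS:0↔7 J2 <8,5,3>
3×7 − 2×5 − 1×3 = 8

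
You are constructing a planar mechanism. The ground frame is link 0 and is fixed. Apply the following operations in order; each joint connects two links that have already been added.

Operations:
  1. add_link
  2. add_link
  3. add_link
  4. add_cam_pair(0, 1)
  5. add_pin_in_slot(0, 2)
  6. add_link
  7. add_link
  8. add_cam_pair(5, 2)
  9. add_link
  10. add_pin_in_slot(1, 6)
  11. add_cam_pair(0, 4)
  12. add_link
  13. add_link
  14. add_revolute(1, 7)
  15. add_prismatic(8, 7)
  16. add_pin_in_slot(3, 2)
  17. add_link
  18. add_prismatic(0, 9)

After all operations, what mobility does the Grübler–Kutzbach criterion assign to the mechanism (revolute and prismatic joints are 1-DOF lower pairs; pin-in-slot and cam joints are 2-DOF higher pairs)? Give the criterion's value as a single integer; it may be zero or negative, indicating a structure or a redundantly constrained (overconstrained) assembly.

M = 15

link 0 = ground. State L|J1|J2 = 1|0|0
+link1  2|0|0
+link2  3|0|0
+link3  4|0|0
C(0,1) f=2→J2  4|0|1
PS(0,2) f=2→J2  4|0|2
+link4  5|0|2
+link5  6|0|2
C(5,2) f=2→J2  6|0|3
+link6  7|0|3
PS(1,6) f=2→J2  7|0|4
C(0,4) f=2→J2  7|0|5
+link7  8|0|5
+link8  9|0|5
R(1,7) f=1→J1  9|1|5
P(8,7) f=1→J1  9|2|5
PS(3,2) f=2→J2  9|2|6
+link9  10|2|6
P(0,9) f=1→J1  10|3|6
M = 3(10−1)−2·3−6 = 27−6−6 = 15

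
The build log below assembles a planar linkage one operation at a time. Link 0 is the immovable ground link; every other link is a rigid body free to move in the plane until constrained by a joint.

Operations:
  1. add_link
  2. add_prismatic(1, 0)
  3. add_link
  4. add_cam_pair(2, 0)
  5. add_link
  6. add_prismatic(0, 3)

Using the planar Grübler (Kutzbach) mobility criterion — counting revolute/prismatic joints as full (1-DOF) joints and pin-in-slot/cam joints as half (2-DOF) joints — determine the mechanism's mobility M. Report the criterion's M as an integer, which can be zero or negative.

M = 4

(L,J1,J2)=(1,0,0); link0 fixed
link1: (2,0,0)
P 1-0 [J1]: (2,1,0)
link2: (3,1,0)
C 2-0 [J2]: (3,1,1)
link3: (4,1,1)
P 0-3 [J1]: (4,2,1)
Grübler: 3·3 − 2·2 − 1 = 4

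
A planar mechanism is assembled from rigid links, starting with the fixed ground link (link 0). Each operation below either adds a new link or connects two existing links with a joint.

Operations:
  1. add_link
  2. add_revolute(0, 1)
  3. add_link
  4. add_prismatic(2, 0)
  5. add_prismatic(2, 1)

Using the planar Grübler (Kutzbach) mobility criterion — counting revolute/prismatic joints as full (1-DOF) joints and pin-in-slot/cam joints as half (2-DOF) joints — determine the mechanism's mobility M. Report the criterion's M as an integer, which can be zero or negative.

M = 0

link 0 = ground. State L|J1|J2 = 1|0|0
+link1  2|0|0
R(0,1) f=1→J1  2|1|0
+link2  3|1|0
P(2,0) f=1→J1  3|2|0
P(2,1) f=1→J1  3|3|0
M = 3(3−1)−2·3−0 = 6−6−0 = 0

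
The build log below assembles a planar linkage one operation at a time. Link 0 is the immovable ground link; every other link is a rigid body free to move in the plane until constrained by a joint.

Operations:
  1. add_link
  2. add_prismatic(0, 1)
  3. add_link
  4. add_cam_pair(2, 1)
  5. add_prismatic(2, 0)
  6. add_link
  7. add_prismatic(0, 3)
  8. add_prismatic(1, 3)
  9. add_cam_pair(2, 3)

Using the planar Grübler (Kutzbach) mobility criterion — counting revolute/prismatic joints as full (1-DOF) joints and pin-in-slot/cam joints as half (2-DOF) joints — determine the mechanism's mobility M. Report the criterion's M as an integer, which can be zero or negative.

M = -1

(L,J1,J2)=(1,0,0); link0 fixed
link1: (2,0,0)
P 0-1 [J1]: (2,1,0)
link2: (3,1,0)
C 2-1 [J2]: (3,1,1)
P 2-0 [J1]: (3,2,1)
link3: (4,2,1)
P 0-3 [J1]: (4,3,1)
P 1-3 [J1]: (4,4,1)
C 2-3 [J2]: (4,4,2)
Grübler: 3·3 − 2·4 − 2 = -1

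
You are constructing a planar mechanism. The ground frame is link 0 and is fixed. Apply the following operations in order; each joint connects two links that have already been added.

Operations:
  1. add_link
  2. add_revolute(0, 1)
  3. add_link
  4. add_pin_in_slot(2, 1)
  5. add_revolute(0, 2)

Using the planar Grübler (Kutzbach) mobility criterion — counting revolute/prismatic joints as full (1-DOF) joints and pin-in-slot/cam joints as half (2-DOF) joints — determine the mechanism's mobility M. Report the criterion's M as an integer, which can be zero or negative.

[1;0;0] (link 0 is ground)
L+ [2;0;0]
R(0,1)∈J1 [2;1;0]
L+ [3;1;0]
PS(2,1)∈J2 [3;1;1]
R(0,2)∈J1 [3;2;1]
mobility = 6 − 4 − 1 = 1

M = 1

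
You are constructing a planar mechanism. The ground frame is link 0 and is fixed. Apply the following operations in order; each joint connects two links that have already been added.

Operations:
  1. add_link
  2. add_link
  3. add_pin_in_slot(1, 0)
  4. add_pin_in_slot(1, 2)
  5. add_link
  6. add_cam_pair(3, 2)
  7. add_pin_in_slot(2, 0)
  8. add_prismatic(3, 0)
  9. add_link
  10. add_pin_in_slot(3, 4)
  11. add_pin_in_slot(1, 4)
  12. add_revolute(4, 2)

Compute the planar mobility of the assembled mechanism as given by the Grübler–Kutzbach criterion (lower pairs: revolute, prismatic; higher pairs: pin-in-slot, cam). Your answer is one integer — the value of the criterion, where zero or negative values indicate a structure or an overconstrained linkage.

M = 2

link 0 = ground. State L|J1|J2 = 1|0|0
+link1  2|0|0
+link2  3|0|0
PS(1,0) f=2→J2  3|0|1
PS(1,2) f=2→J2  3|0|2
+link3  4|0|2
C(3,2) f=2→J2  4|0|3
PS(2,0) f=2→J2  4|0|4
P(3,0) f=1→J1  4|1|4
+link4  5|1|4
PS(3,4) f=2→J2  5|1|5
PS(1,4) f=2→J2  5|1|6
R(4,2) f=1→J1  5|2|6
M = 3(5−1)−2·2−6 = 12−4−6 = 2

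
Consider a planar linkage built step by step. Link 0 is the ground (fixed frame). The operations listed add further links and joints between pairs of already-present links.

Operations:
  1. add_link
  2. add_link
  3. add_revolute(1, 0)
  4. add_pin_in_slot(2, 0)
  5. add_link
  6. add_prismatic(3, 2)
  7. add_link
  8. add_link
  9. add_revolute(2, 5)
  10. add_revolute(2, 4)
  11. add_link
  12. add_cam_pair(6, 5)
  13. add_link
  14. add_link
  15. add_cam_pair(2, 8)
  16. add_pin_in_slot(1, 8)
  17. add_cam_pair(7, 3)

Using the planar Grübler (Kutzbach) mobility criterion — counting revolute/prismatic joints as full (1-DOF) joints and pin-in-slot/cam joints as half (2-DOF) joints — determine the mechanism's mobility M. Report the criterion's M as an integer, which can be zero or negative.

M = 11

L=1 J1=0 J2=0
add link → L=2 J1=0 J2=0
add link → L=3 J1=0 J2=0
R@1,0 dof=1 J1 → L=3 J1=1 J2=0
PS@2,0 dof=2 J2 → L=3 J1=1 J2=1
add link → L=4 J1=1 J2=1
P@3,2 dof=1 J1 → L=4 J1=2 J2=1
add link → L=5 J1=2 J2=1
add link → L=6 J1=2 J2=1
R@2,5 dof=1 J1 → L=6 J1=3 J2=1
R@2,4 dof=1 J1 → L=6 J1=4 J2=1
add link → L=7 J1=4 J2=1
C@6,5 dof=2 J2 → L=7 J1=4 J2=2
add link → L=8 J1=4 J2=2
add link → L=9 J1=4 J2=2
C@2,8 dof=2 J2 → L=9 J1=4 J2=3
PS@1,8 dof=2 J2 → L=9 J1=4 J2=4
C@7,3 dof=2 J2 → L=9 J1=4 J2=5
M=3(L−1)−2J1−J2=3·8−2·4−5=11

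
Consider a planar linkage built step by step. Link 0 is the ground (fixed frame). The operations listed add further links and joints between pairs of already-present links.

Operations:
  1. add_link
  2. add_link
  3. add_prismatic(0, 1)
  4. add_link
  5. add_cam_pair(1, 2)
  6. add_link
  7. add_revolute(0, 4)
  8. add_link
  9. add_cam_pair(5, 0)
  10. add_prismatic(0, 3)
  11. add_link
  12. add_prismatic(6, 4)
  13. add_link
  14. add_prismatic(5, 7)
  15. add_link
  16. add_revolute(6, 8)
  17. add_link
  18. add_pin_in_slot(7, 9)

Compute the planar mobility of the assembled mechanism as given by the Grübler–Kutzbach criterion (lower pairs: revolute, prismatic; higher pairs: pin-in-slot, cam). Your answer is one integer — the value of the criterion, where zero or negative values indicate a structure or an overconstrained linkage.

M = 12

L=1 J1=0 J2=0
add link → L=2 J1=0 J2=0
add link → L=3 J1=0 J2=0
P@0,1 dof=1 J1 → L=3 J1=1 J2=0
add link → L=4 J1=1 J2=0
C@1,2 dof=2 J2 → L=4 J1=1 J2=1
add link → L=5 J1=1 J2=1
R@0,4 dof=1 J1 → L=5 J1=2 J2=1
add link → L=6 J1=2 J2=1
C@5,0 dof=2 J2 → L=6 J1=2 J2=2
P@0,3 dof=1 J1 → L=6 J1=3 J2=2
add link → L=7 J1=3 J2=2
P@6,4 dof=1 J1 → L=7 J1=4 J2=2
add link → L=8 J1=4 J2=2
P@5,7 dof=1 J1 → L=8 J1=5 J2=2
add link → L=9 J1=5 J2=2
R@6,8 dof=1 J1 → L=9 J1=6 J2=2
add link → L=10 J1=6 J2=2
PS@7,9 dof=2 J2 → L=10 J1=6 J2=3
M=3(L−1)−2J1−J2=3·9−2·6−3=12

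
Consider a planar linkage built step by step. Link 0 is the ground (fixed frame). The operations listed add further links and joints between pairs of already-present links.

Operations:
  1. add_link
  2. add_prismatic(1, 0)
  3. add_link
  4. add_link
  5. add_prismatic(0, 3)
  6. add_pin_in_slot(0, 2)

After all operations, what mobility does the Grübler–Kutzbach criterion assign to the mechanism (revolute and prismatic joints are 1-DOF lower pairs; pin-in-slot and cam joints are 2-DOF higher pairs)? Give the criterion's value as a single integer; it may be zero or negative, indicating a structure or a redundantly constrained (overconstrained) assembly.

M = 4

(L,J1,J2)=(1,0,0); link0 fixed
link1: (2,0,0)
P 1-0 [J1]: (2,1,0)
link2: (3,1,0)
link3: (4,1,0)
P 0-3 [J1]: (4,2,0)
PS 0-2 [J2]: (4,2,1)
Grübler: 3·3 − 2·2 − 1 = 4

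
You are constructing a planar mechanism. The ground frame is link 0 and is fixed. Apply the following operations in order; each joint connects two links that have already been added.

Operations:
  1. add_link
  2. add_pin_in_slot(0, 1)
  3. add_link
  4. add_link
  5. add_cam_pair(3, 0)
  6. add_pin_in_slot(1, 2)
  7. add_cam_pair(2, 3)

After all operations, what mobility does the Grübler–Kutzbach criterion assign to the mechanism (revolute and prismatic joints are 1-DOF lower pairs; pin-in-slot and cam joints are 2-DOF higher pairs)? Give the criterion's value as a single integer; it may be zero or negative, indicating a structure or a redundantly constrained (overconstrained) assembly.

L=1 J1=0 J2=0
add link → L=2 J1=0 J2=0
PS@0,1 dof=2 J2 → L=2 J1=0 J2=1
add link → L=3 J1=0 J2=1
add link → L=4 J1=0 J2=1
C@3,0 dof=2 J2 → L=4 J1=0 J2=2
PS@1,2 dof=2 J2 → L=4 J1=0 J2=3
C@2,3 dof=2 J2 → L=4 J1=0 J2=4
M=3(L−1)−2J1−J2=3·3−2·0−4=5

M = 5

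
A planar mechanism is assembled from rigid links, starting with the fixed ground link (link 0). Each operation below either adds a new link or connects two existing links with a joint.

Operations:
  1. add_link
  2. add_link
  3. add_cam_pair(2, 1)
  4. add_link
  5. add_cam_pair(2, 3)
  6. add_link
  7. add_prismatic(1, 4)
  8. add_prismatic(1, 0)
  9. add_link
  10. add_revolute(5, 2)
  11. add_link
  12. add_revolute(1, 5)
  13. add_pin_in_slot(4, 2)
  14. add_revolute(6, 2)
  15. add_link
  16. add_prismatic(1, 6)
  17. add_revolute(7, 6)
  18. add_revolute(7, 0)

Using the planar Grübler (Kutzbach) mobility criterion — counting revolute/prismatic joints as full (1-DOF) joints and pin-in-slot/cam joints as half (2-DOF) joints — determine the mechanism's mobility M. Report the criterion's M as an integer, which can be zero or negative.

(L,J1,J2)=(1,0,0); link0 fixed
link1: (2,0,0)
link2: (3,0,0)
C 2-1 [J2]: (3,0,1)
link3: (4,0,1)
C 2-3 [J2]: (4,0,2)
link4: (5,0,2)
P 1-4 [J1]: (5,1,2)
P 1-0 [J1]: (5,2,2)
link5: (6,2,2)
R 5-2 [J1]: (6,3,2)
link6: (7,3,2)
R 1-5 [J1]: (7,4,2)
PS 4-2 [J2]: (7,4,3)
R 6-2 [J1]: (7,5,3)
link7: (8,5,3)
P 1-6 [J1]: (8,6,3)
R 7-6 [J1]: (8,7,3)
R 7-0 [J1]: (8,8,3)
Grübler: 3·7 − 2·8 − 3 = 2

M = 2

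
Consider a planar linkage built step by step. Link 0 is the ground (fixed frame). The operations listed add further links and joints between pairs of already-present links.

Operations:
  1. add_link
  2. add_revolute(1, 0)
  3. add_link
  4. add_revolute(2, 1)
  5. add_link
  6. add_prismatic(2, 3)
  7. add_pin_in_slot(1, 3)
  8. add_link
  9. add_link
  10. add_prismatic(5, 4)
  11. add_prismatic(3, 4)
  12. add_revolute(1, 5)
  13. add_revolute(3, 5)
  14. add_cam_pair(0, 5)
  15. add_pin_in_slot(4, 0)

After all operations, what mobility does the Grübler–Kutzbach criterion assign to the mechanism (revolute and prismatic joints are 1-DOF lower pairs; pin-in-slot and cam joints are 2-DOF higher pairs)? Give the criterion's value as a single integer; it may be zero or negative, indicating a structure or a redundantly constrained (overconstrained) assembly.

(L,J1,J2)=(1,0,0); link0 fixed
link1: (2,0,0)
R 1-0 [J1]: (2,1,0)
link2: (3,1,0)
R 2-1 [J1]: (3,2,0)
link3: (4,2,0)
P 2-3 [J1]: (4,3,0)
PS 1-3 [J2]: (4,3,1)
link4: (5,3,1)
link5: (6,3,1)
P 5-4 [J1]: (6,4,1)
P 3-4 [J1]: (6,5,1)
R 1-5 [J1]: (6,6,1)
R 3-5 [J1]: (6,7,1)
C 0-5 [J2]: (6,7,2)
PS 4-0 [J2]: (6,7,3)
Grübler: 3·5 − 2·7 − 3 = -2

M = -2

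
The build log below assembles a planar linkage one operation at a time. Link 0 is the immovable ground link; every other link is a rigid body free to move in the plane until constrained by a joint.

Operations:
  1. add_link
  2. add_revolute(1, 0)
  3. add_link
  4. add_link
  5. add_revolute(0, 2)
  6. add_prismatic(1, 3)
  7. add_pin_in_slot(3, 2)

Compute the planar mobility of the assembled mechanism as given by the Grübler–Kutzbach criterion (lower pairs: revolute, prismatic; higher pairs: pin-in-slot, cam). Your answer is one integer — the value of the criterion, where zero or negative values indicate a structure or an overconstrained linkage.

L=1 J1=0 J2=0
add link → L=2 J1=0 J2=0
R@1,0 dof=1 J1 → L=2 J1=1 J2=0
add link → L=3 J1=1 J2=0
add link → L=4 J1=1 J2=0
R@0,2 dof=1 J1 → L=4 J1=2 J2=0
P@1,3 dof=1 J1 → L=4 J1=3 J2=0
PS@3,2 dof=2 J2 → L=4 J1=3 J2=1
M=3(L−1)−2J1−J2=3·3−2·3−1=2

M = 2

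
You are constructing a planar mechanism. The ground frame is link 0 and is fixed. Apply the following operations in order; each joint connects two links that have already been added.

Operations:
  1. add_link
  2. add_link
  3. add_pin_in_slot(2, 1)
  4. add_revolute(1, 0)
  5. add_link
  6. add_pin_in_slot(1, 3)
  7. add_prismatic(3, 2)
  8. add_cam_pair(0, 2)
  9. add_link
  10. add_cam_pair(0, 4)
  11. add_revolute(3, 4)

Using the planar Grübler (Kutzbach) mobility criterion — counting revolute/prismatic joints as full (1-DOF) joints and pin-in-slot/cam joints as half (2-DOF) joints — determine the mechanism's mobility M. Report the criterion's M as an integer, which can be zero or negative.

M = 2

(L,J1,J2)=(1,0,0); link0 fixed
link1: (2,0,0)
link2: (3,0,0)
PS 2-1 [J2]: (3,0,1)
R 1-0 [J1]: (3,1,1)
link3: (4,1,1)
PS 1-3 [J2]: (4,1,2)
P 3-2 [J1]: (4,2,2)
C 0-2 [J2]: (4,2,3)
link4: (5,2,3)
C 0-4 [J2]: (5,2,4)
R 3-4 [J1]: (5,3,4)
Grübler: 3·4 − 2·3 − 4 = 2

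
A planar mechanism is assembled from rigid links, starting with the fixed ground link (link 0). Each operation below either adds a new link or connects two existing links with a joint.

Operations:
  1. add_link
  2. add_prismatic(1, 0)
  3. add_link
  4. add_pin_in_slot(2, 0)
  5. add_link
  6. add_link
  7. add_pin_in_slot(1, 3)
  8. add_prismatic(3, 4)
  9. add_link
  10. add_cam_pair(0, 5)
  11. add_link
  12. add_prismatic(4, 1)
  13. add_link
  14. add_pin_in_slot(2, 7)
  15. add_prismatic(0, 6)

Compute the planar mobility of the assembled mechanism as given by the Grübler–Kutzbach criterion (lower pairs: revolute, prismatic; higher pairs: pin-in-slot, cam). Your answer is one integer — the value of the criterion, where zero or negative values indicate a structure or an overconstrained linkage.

M = 9

L=1 J1=0 J2=0
add link → L=2 J1=0 J2=0
P@1,0 dof=1 J1 → L=2 J1=1 J2=0
add link → L=3 J1=1 J2=0
PS@2,0 dof=2 J2 → L=3 J1=1 J2=1
add link → L=4 J1=1 J2=1
add link → L=5 J1=1 J2=1
PS@1,3 dof=2 J2 → L=5 J1=1 J2=2
P@3,4 dof=1 J1 → L=5 J1=2 J2=2
add link → L=6 J1=2 J2=2
C@0,5 dof=2 J2 → L=6 J1=2 J2=3
add link → L=7 J1=2 J2=3
P@4,1 dof=1 J1 → L=7 J1=3 J2=3
add link → L=8 J1=3 J2=3
PS@2,7 dof=2 J2 → L=8 J1=3 J2=4
P@0,6 dof=1 J1 → L=8 J1=4 J2=4
M=3(L−1)−2J1−J2=3·7−2·4−4=9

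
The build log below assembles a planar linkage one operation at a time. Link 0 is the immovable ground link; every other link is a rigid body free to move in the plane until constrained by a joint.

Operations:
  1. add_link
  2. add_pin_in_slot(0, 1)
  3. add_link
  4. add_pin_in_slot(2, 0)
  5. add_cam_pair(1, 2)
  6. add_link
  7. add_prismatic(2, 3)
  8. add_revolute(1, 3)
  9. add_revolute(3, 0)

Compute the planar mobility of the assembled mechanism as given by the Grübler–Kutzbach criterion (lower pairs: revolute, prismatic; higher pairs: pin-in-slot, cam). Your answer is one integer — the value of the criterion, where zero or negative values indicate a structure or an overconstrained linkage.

link 0 = ground. State L|J1|J2 = 1|0|0
+link1  2|0|0
PS(0,1) f=2→J2  2|0|1
+link2  3|0|1
PS(2,0) f=2→J2  3|0|2
C(1,2) f=2→J2  3|0|3
+link3  4|0|3
P(2,3) f=1→J1  4|1|3
R(1,3) f=1→J1  4|2|3
R(3,0) f=1→J1  4|3|3
M = 3(4−1)−2·3−3 = 9−6−3 = 0

M = 0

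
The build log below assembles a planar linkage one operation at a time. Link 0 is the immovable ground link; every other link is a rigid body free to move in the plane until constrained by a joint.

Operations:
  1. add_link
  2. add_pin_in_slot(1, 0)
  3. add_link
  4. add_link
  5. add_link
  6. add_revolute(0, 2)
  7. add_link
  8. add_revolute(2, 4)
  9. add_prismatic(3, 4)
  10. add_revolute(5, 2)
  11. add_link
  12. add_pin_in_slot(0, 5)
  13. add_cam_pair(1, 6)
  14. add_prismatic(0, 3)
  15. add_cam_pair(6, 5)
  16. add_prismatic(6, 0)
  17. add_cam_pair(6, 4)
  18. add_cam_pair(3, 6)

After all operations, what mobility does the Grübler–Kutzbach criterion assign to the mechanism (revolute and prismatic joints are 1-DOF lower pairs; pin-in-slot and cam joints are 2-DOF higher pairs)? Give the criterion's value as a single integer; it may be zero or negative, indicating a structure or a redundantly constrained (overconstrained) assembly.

M = 0

[1;0;0] (link 0 is ground)
L+ [2;0;0]
PS(1,0)∈J2 [2;0;1]
L+ [3;0;1]
L+ [4;0;1]
L+ [5;0;1]
R(0,2)∈J1 [5;1;1]
L+ [6;1;1]
R(2,4)∈J1 [6;2;1]
P(3,4)∈J1 [6;3;1]
R(5,2)∈J1 [6;4;1]
L+ [7;4;1]
PS(0,5)∈J2 [7;4;2]
C(1,6)∈J2 [7;4;3]
P(0,3)∈J1 [7;5;3]
C(6,5)∈J2 [7;5;4]
P(6,0)∈J1 [7;6;4]
C(6,4)∈J2 [7;6;5]
C(3,6)∈J2 [7;6;6]
mobility = 18 − 12 − 6 = 0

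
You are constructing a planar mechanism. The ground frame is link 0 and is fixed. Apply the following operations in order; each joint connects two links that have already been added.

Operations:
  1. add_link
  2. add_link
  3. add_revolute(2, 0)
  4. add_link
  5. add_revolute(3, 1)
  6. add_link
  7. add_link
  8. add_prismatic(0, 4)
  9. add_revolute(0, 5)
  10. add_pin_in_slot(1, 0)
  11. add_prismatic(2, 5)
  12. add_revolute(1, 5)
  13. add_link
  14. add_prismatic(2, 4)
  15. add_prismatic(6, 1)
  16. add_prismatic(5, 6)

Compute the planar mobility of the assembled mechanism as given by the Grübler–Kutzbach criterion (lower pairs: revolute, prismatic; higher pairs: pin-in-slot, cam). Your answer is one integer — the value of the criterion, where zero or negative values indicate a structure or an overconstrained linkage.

(L,J1,J2)=(1,0,0); link0 fixed
link1: (2,0,0)
link2: (3,0,0)
R 2-0 [J1]: (3,1,0)
link3: (4,1,0)
R 3-1 [J1]: (4,2,0)
link4: (5,2,0)
link5: (6,2,0)
P 0-4 [J1]: (6,3,0)
R 0-5 [J1]: (6,4,0)
PS 1-0 [J2]: (6,4,1)
P 2-5 [J1]: (6,5,1)
R 1-5 [J1]: (6,6,1)
link6: (7,6,1)
P 2-4 [J1]: (7,7,1)
P 6-1 [J1]: (7,8,1)
P 5-6 [J1]: (7,9,1)
Grübler: 3·6 − 2·9 − 1 = -1

M = -1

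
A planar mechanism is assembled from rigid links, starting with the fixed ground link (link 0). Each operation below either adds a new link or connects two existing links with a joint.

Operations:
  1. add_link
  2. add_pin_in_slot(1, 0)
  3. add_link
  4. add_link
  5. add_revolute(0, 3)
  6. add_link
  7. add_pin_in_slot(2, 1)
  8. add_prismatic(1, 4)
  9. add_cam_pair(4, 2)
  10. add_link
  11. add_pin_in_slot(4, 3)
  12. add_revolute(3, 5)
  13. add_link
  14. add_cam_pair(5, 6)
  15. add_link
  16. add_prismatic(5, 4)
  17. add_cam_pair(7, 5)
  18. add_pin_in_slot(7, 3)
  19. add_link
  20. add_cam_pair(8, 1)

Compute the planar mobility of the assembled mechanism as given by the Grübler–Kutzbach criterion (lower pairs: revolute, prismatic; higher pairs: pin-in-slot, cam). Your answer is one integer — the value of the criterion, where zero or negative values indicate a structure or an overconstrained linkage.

(L,J1,J2)=(1,0,0); link0 fixed
link1: (2,0,0)
PS 1-0 [J2]: (2,0,1)
link2: (3,0,1)
link3: (4,0,1)
R 0-3 [J1]: (4,1,1)
link4: (5,1,1)
PS 2-1 [J2]: (5,1,2)
P 1-4 [J1]: (5,2,2)
C 4-2 [J2]: (5,2,3)
link5: (6,2,3)
PS 4-3 [J2]: (6,2,4)
R 3-5 [J1]: (6,3,4)
link6: (7,3,4)
C 5-6 [J2]: (7,3,5)
link7: (8,3,5)
P 5-4 [J1]: (8,4,5)
C 7-5 [J2]: (8,4,6)
PS 7-3 [J2]: (8,4,7)
link8: (9,4,7)
C 8-1 [J2]: (9,4,8)
Grübler: 3·8 − 2·4 − 8 = 8

M = 8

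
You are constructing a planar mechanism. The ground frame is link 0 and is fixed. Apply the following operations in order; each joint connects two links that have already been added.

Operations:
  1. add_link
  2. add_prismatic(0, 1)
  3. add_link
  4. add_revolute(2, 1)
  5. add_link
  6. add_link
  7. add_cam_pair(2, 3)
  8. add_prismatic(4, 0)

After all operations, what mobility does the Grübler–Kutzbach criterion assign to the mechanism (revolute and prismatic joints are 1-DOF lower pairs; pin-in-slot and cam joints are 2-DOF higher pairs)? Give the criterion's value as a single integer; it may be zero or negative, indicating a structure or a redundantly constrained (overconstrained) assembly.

M = 5

(L,J1,J2)=(1,0,0); link0 fixed
link1: (2,0,0)
P 0-1 [J1]: (2,1,0)
link2: (3,1,0)
R 2-1 [J1]: (3,2,0)
link3: (4,2,0)
link4: (5,2,0)
C 2-3 [J2]: (5,2,1)
P 4-0 [J1]: (5,3,1)
Grübler: 3·4 − 2·3 − 1 = 5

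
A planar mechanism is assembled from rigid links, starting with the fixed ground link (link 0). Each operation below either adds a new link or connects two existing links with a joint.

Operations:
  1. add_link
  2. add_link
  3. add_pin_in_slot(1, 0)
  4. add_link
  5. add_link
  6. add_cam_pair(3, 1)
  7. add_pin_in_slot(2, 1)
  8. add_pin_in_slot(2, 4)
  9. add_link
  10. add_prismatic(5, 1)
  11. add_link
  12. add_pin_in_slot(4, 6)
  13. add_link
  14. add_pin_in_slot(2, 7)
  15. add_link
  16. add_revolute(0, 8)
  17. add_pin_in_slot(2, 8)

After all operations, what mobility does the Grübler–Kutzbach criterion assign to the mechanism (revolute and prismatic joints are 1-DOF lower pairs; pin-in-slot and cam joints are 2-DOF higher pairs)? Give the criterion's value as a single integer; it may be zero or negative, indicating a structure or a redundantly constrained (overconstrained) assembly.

M = 13

[1;0;0] (link 0 is ground)
L+ [2;0;0]
L+ [3;0;0]
PS(1,0)∈J2 [3;0;1]
L+ [4;0;1]
L+ [5;0;1]
C(3,1)∈J2 [5;0;2]
PS(2,1)∈J2 [5;0;3]
PS(2,4)∈J2 [5;0;4]
L+ [6;0;4]
P(5,1)∈J1 [6;1;4]
L+ [7;1;4]
PS(4,6)∈J2 [7;1;5]
L+ [8;1;5]
PS(2,7)∈J2 [8;1;6]
L+ [9;1;6]
R(0,8)∈J1 [9;2;6]
PS(2,8)∈J2 [9;2;7]
mobility = 24 − 4 − 7 = 13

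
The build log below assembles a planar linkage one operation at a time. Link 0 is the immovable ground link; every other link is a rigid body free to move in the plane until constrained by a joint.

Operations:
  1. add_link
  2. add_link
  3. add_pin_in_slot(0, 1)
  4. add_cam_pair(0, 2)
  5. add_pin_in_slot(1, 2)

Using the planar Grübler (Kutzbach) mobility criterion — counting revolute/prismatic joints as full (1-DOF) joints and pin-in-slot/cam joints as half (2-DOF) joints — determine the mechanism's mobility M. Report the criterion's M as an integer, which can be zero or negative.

M = 3

(L,J1,J2)=(1,0,0); link0 fixed
link1: (2,0,0)
link2: (3,0,0)
PS 0-1 [J2]: (3,0,1)
C 0-2 [J2]: (3,0,2)
PS 1-2 [J2]: (3,0,3)
Grübler: 3·2 − 2·0 − 3 = 3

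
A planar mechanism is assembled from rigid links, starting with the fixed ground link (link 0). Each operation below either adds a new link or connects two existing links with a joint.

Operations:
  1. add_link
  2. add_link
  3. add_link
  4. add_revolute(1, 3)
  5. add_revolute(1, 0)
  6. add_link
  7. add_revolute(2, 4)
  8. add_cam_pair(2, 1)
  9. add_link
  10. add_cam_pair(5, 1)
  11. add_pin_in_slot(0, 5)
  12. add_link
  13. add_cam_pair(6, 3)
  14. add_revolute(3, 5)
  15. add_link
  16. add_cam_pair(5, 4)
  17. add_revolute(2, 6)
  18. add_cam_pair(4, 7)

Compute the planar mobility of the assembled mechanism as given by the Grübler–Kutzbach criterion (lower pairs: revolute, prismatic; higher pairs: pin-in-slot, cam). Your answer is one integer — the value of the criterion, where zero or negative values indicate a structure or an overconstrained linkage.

ground; <1,0,0>
#1 <2,0,0>
#2 <3,0,0>
#3 <4,0,0>
R:1↔3 J1 <4,1,0>
R:1↔0 J1 <4,2,0>
#4 <5,2,0>
R:2↔4 J1 <5,3,0>
C:2↔1 J2 <5,3,1>
#5 <6,3,1>
C:5↔1 J2 <6,3,2>
PS:0↔5 J2 <6,3,3>
#6 <7,3,3>
C:6↔3 J2 <7,3,4>
R:3↔5 J1 <7,4,4>
#7 <8,4,4>
C:5↔4 J2 <8,4,5>
R:2↔6 J1 <8,5,5>
C:4↔7 J2 <8,5,6>
3×7 − 2×5 − 1×6 = 5

M = 5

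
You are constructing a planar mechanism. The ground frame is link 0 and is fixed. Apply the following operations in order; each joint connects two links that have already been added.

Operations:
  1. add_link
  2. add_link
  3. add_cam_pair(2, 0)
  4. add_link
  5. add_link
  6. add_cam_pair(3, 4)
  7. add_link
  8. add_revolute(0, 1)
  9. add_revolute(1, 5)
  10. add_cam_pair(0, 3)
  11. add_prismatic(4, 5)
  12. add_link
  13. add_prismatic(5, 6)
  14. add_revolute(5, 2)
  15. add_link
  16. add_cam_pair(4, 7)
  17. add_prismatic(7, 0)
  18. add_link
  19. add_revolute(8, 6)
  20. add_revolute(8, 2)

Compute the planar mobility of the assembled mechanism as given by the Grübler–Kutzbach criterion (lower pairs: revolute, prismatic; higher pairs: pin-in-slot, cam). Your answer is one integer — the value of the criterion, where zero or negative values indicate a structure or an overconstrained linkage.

ground; <1,0,0>
#1 <2,0,0>
#2 <3,0,0>
C:2↔0 J2 <3,0,1>
#3 <4,0,1>
#4 <5,0,1>
C:3↔4 J2 <5,0,2>
#5 <6,0,2>
R:0↔1 J1 <6,1,2>
R:1↔5 J1 <6,2,2>
C:0↔3 J2 <6,2,3>
P:4↔5 J1 <6,3,3>
#6 <7,3,3>
P:5↔6 J1 <7,4,3>
R:5↔2 J1 <7,5,3>
#7 <8,5,3>
C:4↔7 J2 <8,5,4>
P:7↔0 J1 <8,6,4>
#8 <9,6,4>
R:8↔6 J1 <9,7,4>
R:8↔2 J1 <9,8,4>
3×8 − 2×8 − 1×4 = 4

M = 4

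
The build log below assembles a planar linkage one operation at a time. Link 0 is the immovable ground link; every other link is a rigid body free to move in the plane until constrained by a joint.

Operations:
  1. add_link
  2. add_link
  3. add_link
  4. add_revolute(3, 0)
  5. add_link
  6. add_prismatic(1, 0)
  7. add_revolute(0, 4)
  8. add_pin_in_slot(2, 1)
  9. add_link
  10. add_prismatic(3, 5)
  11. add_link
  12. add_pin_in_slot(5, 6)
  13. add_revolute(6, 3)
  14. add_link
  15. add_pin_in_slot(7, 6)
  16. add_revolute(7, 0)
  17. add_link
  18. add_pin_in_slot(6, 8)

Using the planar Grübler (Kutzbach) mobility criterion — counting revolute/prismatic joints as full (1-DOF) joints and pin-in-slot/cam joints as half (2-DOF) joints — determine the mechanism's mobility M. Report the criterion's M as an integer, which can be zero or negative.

[1;0;0] (link 0 is ground)
L+ [2;0;0]
L+ [3;0;0]
L+ [4;0;0]
R(3,0)∈J1 [4;1;0]
L+ [5;1;0]
P(1,0)∈J1 [5;2;0]
R(0,4)∈J1 [5;3;0]
PS(2,1)∈J2 [5;3;1]
L+ [6;3;1]
P(3,5)∈J1 [6;4;1]
L+ [7;4;1]
PS(5,6)∈J2 [7;4;2]
R(6,3)∈J1 [7;5;2]
L+ [8;5;2]
PS(7,6)∈J2 [8;5;3]
R(7,0)∈J1 [8;6;3]
L+ [9;6;3]
PS(6,8)∈J2 [9;6;4]
mobility = 24 − 12 − 4 = 8

M = 8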